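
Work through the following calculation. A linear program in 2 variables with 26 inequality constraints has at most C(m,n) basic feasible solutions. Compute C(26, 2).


Each vertex corresponds to some choice of n active constraints out of m, so the number of vertices is at most C(m, n) = m! / (n!(m-n)!).
m = 26, n = 2
Numerator: 26 * 25
Denominator: 2! = 2
C(26, 2) = 325


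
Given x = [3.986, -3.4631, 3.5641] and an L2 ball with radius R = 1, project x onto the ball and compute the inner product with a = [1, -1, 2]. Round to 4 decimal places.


Step 1: Compute ||x|| (intermediates to 6 decimals).
||x|| = sqrt(3.986^2 + (-3.4631)^2 + 3.5641^2) = 6.370562
Step 2: Project.
Since ||x|| > R, scale = R/||x|| = 1/6.370562 = 0.156972, proj(x) = scale * x
proj(x) = [0.62569, -0.54361, 0.559464]
Step 3: Dot product.
a^T * proj(x) = 1*0.62569 - 1*(-0.54361) + 2*0.559464 = 2.2882


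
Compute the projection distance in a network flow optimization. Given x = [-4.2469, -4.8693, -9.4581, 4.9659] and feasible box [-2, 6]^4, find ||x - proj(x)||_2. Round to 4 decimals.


Project each component onto [-2, 6].
clip(-4.2469) = -2.0, clip(-4.8693) = -2.0, clip(-9.4581) = -2.0, clip(4.9659) = 4.9659
Projection = [-2.0, -2.0, -2.0, 4.9659]
Squared diffs: [5.0486, 8.2329, 55.6233, 0.0]
Distance = sqrt(68.9048) = 8.3009


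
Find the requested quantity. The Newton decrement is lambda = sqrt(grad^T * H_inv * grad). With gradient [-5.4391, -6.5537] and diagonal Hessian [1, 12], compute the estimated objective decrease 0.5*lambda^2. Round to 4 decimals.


Step 1: H is diagonal, so H^(-1) * g = [-5.4391, -0.5461].
Step 2: g^T H^(-1) g = sum_i g_i^2 / H_ii
  = (-5.4391)^2/1 + (-6.5537)^2/12
  = 29.5838 + 3.5792 = 33.1631
Step 3: Objective decrease = 0.5 * g^T H^(-1) g = 16.5815


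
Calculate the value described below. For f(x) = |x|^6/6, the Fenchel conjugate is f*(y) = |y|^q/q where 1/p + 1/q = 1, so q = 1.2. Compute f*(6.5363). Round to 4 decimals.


The conjugate exponent q satisfies 1/p + 1/q = 1.
p = 6, so q = 6/(6 - 1) = 1.2
|y|^q = 6.5363^1.2 = 9.5148
f*(6.5363) = 9.5148 / 1.2 = 7.929


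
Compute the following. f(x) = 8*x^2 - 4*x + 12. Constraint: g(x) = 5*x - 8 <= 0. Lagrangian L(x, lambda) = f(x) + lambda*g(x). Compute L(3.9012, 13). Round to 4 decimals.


Step 1: Evaluate f(x).
f(3.9012) = 8*3.9012^2 - 4*3.9012 + 12 = 118.1501
Step 2: Evaluate g(x).
g(3.9012) = 5*3.9012 - 8 = 11.506
Step 3: Compute Lagrangian.
L = 118.1501 + 13*11.506 = 267.7281


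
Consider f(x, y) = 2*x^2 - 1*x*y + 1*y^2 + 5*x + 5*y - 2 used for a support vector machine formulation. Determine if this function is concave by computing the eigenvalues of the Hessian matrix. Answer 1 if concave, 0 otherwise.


The Hessian of f(x,y) = 2*x^2 - 1*x*y + 1*y^2 + 5*x + 5*y - 2 is:
H = [[4, -1], [-1, 2]]
Trace = 4 + 2 = 6
Determinant = 4*2 - (-1)^2 = 7
Discriminant = (6)^2 - 4*7 = 8.0
Eigenvalues: lambda_1 = 1.5858, lambda_2 = 4.4142
The function is not concave.

0


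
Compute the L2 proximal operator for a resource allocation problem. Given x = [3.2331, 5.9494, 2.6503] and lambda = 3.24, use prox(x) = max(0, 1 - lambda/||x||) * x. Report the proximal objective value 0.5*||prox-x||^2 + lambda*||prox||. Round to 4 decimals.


Step 1: Compute ||x||.
||x|| = 7.2713
Step 2: Compute scaling factor.
scale = max(0, 1 - 3.24/7.2713) = 0.5544
Step 3: prox(x) = [1.7925, 3.2984, 1.4694]
||prox(x)|| = 4.0313
Step 4: Proximal objective.
0.5*||prox-x||^2 = 5.2488
lambda*||prox|| = 13.0614
Total = 18.3103


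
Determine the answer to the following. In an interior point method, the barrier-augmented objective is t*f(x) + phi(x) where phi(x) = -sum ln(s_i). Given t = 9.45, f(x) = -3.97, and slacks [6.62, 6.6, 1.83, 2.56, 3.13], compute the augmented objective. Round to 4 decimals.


Step 1: Compute log-barrier.
ln values: [1.8901, 1.8871, 0.6043, 0.94, 1.141]
phi = -(1.8901 + 1.8871 + 0.6043 + 0.94 + 1.141) = -6.4625
Step 2: Compute augmented objective.
t*f(x) = 9.45*-3.97 = -37.5165
Total = -37.5165 - 6.4625 = -43.979


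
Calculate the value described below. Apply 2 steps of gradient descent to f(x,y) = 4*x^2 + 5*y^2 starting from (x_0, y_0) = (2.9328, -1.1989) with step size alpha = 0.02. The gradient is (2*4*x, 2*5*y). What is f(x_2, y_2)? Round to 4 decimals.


Gradient descent on f(x,y) = 4*x^2 + 5*y^2.
Starting point: (2.9328, -1.1989), alpha = 0.02
Step 1: grad_x = 2*4*2.9328 = 23.4624, grad_y = 2*5*-1.1989 = -11.989
  x_1 = 2.9328 - 0.02*23.4624 = 2.4636
  y_1 = -1.1989 - 0.02*-11.989 = -0.9591
Step 2: grad_x = 2*4*2.4636 = 19.7084, grad_y = 2*5*-0.9591 = -9.5912
  x_2 = 2.4636 - 0.02*19.7084 = 2.0694
  y_2 = -0.9591 - 0.02*-9.5912 = -0.7673
f(2.0694, -0.7673) = 4*2.0694^2 + 5*(-0.7673)^2 = 20.0731


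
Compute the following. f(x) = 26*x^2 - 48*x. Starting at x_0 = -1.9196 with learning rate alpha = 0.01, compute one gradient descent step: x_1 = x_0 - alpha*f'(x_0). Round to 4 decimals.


We compute the gradient at x_0 and apply the update.
f'(x) = 52*x - 48
f'(-1.9196) = 52*-1.9196 - 48 = -147.8192
x_1 = -1.9196 - 0.01*-147.8192 = -0.4414


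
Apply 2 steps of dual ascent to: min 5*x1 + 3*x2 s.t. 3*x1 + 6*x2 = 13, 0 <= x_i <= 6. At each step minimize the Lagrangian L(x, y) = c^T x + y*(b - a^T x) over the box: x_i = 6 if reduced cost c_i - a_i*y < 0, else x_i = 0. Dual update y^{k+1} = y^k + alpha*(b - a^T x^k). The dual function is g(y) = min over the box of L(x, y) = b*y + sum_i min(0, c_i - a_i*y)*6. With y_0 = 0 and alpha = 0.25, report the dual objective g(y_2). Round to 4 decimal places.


Dual ascent for LP: min 5*x1 + 3*x2, 3*x1 + 6*x2 = 13, 0 <= x_i <= 6
Step 1: y^k = 0.0, reduced costs: (5.0, 3.0)
  x^k = (0.0, 0.0), subgradient = b - a^T x = 13.0
  y^{k+1} = 0.0 + 0.25*13.0 = 3.25
Step 2: y^k = 3.25, reduced costs: (-4.75, -16.5)
  x^k = (6.0, 6.0), subgradient = b - a^T x = -41.0
  y^{k+1} = 3.25 + 0.25*-41.0 = -7.0
Dual objective at y_2 = -7.0: reduced costs (26.0, 45.0), box minimizer x = (0.0, 0.0)
g(y_2) = b*y + (c1 - a1*y)*x1 + (c2 - a2*y)*x2 = 13*(-7.0) + 26.0*0.0 + 45.0*0.0 = -91.0 + 0.0 + 0.0 = -91.0


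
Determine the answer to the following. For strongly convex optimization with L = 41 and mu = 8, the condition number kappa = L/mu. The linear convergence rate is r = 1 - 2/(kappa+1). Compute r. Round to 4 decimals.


Step 1: Compute the condition number.
kappa = L/mu = 41/8 = 5.125
Step 2: Compute the convergence rate.
r = 1 - 2/(kappa + 1) = 1 - 2*mu/(L + mu) = (L - mu)/(L + mu) = 33/49 = 0.6735


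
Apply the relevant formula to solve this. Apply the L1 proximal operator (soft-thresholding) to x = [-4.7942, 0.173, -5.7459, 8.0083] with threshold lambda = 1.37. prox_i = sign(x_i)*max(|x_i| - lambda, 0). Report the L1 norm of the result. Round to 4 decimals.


Soft-thresholding with lambda = 1.37:
prox(-4.7942) = sign(-4.7942)*max(|-4.7942| - 1.37, 0) = -3.4242
prox(0.173) = sign(0.173)*max(|0.173| - 1.37, 0) = 0.0
prox(-5.7459) = sign(-5.7459)*max(|-5.7459| - 1.37, 0) = -4.3759
prox(8.0083) = sign(8.0083)*max(|8.0083| - 1.37, 0) = 6.6383
prox(x) = [-3.4242, 0.0, -4.3759, 6.6383]
||prox(x)||_1 = 3.4242 + 0.0 + 4.3759 + 6.6383 = 14.4384


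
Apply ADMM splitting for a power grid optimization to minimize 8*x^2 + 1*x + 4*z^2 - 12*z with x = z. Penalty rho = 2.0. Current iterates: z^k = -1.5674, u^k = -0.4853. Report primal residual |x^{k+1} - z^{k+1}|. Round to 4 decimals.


ADMM iteration with rho = 2.0, z^k = -1.5674, u^k = -0.4853
Step 1: x-update.
Minimize 8*x^2 + 1*x + (2.0/2)*(x + 1.5674 - 0.4853)^2
FOC: (2*8 + 2.0)*x = -1 + 2.0*(-1.5674 + 0.4853)
x^{k+1} = -0.1758
Step 2: z-update.
Minimize 4*z^2 - 12*z + (2.0/2)*(-0.1758 - z - 0.4853)^2
FOC: (2*4 + 2.0)*z = 12 + 2.0*(-0.1758 - 0.4853)
z^{k+1} = 1.0678
Step 3: u-update.
u^{k+1} = -0.4853 - 0.1758 - 1.0678 = -1.7289
Step 4: Primal residual = |-0.1758 - 1.0678| = 1.2436


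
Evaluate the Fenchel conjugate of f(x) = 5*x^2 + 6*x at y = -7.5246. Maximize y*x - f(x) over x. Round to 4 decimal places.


f*(y) = sup_x {y*x - a*x^2 - b*x} = sup_x {(y-b)*x - a*x^2}
FOC: (y - b) - 2a*x = 0 => x* = (y - b)/(2a)
x* = (-7.5246 - 6)/(2*5) = -1.3525
f*(-7.5246) = (y-b)^2/(4a) = (-7.5246 - 6)^2/(4*5)
= 182.9148/20 = 9.1457


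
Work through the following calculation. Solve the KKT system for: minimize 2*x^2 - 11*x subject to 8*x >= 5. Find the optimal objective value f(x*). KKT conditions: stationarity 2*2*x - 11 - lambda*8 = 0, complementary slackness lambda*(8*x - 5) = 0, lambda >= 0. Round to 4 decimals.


Step 1: Try lambda = 0 (constraint inactive).
Stationarity: 2*2*x - 11 = 0
x* = 11/(2*2) = 2.75
Check constraint: 8*2.75 = 22.0 >= 5 -- satisfied.
Step 2: Compute optimal value.
f(x*) = 2*2.75^2 - 11*2.75 = -15.125


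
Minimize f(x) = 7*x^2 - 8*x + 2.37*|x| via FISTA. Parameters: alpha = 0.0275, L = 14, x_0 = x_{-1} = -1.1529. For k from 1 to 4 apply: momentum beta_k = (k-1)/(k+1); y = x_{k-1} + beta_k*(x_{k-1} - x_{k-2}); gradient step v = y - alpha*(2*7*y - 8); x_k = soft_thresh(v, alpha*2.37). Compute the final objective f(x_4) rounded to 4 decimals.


FISTA on f(x) = 7*x^2 - 8*x + 2.37*|x|
L = 14, alpha = 0.0275
Iteration 1: beta = 0.0, y = -1.1529 + 0.0*(-1.1529 + 1.1529) = -1.1529
  grad(y) = -24.1406, v = y - alpha*grad = -0.489
  prox(v) = soft_thresh(-0.489, 0.0652) = -0.4239
Iteration 2: beta = 0.3333, y = -0.4239 + 0.3333*(-0.4239 + 1.1529) = -0.1808
  grad(y) = -10.5318, v = y - alpha*grad = 0.1088
  prox(v) = soft_thresh(0.1088, 0.0652) = 0.0436
Iteration 3: beta = 0.5, y = 0.0436 + 0.5*(0.0436 + 0.4239) = 0.2773
  grad(y) = -4.1173, v = y - alpha*grad = 0.3906
  prox(v) = soft_thresh(0.3906, 0.0652) = 0.3254
Iteration 4: beta = 0.6, y = 0.3254 + 0.6*(0.3254 - 0.0436) = 0.4945
  grad(y) = -1.0776, v = y - alpha*grad = 0.5241
  prox(v) = soft_thresh(0.5241, 0.0652) = 0.4589
f(x_4) = 7*0.4589^2 - 8*0.4589 + 2.37*|0.4589| = -1.1095


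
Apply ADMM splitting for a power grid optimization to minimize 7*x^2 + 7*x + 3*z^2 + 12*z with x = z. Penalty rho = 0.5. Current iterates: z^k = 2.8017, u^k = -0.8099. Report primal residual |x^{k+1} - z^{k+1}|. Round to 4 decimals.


ADMM iteration with rho = 0.5, z^k = 2.8017, u^k = -0.8099
Step 1: x-update.
Minimize 7*x^2 + 7*x + (0.5/2)*(x - 2.8017 - 0.8099)^2
FOC: (2*7 + 0.5)*x = -7 + 0.5*(2.8017 + 0.8099)
x^{k+1} = -0.3582
Step 2: z-update.
Minimize 3*z^2 + 12*z + (0.5/2)*(-0.3582 - z - 0.8099)^2
FOC: (2*3 + 0.5)*z = -12 + 0.5*(-0.3582 - 0.8099)
z^{k+1} = -1.936
Step 3: u-update.
u^{k+1} = -0.8099 - 0.3582 + 1.936 = 0.7679
Step 4: Primal residual = |-0.3582 + 1.936| = 1.5778


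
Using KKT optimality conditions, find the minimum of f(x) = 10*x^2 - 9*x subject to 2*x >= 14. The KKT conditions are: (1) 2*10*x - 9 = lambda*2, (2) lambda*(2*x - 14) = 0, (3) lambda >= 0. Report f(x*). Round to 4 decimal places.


Step 1: Try lambda = 0 (constraint inactive).
x_unc = 9/(2*10) = 0.45
Check: 2*0.45 = 0.9 < 14 -- violated!
Step 2: Constraint must be active: 2*x = 14
x* = 14/2 = 7.0
lambda = (2*10*7.0 - 9)/2 = 65.5
Step 3: Compute optimal value.
f(x*) = 10*7.0^2 - 9*7.0 = 427.0


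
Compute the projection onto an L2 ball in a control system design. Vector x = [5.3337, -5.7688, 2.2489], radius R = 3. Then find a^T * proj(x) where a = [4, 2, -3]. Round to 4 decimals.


Step 1: Compute ||x|| (intermediates to 6 decimals).
||x|| = sqrt(5.3337^2 + (-5.7688)^2 + 2.2489^2) = 8.172207
Step 2: Project.
Since ||x|| > R, scale = R/||x|| = 3/8.172207 = 0.367098, proj(x) = scale * x
proj(x) = [1.957991, -2.117715, 0.825567]
Step 3: Dot product.
a^T * proj(x) = 4*1.957991 + 2*(-2.117715) - 3*0.825567 = 1.1198


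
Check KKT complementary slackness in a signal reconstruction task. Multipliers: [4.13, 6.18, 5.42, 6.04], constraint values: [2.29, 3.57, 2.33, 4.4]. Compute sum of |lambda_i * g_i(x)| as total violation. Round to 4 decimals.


KKT complementary slackness check:
lambda_1 * g_1 = 4.13 * 2.29 = 9.4577
lambda_2 * g_2 = 6.18 * 3.57 = 22.0626
lambda_3 * g_3 = 5.42 * 2.33 = 12.6286
lambda_4 * g_4 = 6.04 * 4.4 = 26.576
Total violation = 9.4577 + 22.0626 + 12.6286 + 26.576 = 70.7249


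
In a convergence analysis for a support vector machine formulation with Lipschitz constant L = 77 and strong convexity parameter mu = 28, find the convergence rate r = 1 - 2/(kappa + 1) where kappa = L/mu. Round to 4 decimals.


Step 1: Compute the condition number.
kappa = L/mu = 77/28 = 2.75
Step 2: Compute the convergence rate.
r = 1 - 2/(kappa + 1) = 1 - 2*mu/(L + mu) = (L - mu)/(L + mu) = 49/105 = 0.4667


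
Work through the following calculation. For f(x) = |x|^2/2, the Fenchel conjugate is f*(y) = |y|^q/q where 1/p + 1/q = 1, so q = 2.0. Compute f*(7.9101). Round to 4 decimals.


The conjugate exponent q satisfies 1/p + 1/q = 1.
p = 2, so q = 2/(2 - 1) = 2.0
|y|^q = 7.9101^2.0 = 62.5697
f*(7.9101) = 62.5697 / 2.0 = 31.2848


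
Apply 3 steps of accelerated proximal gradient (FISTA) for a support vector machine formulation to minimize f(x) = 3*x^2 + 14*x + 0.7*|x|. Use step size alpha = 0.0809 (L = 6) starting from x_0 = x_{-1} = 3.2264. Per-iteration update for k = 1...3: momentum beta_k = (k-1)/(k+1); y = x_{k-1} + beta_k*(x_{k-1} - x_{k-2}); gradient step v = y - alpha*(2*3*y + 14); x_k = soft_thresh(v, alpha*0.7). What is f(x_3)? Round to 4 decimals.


FISTA on f(x) = 3*x^2 + 14*x + 0.7*|x|
L = 6, alpha = 0.0809
Iteration 1: beta = 0.0, y = 3.2264 + 0.0*(3.2264 - 3.2264) = 3.2264
  grad(y) = 33.3584, v = y - alpha*grad = 0.5277
  prox(v) = soft_thresh(0.5277, 0.0566) = 0.4711
Iteration 2: beta = 0.3333, y = 0.4711 + 0.3333*(0.4711 - 3.2264) = -0.4474
  grad(y) = 11.3158, v = y - alpha*grad = -1.3628
  prox(v) = soft_thresh(-1.3628, 0.0566) = -1.3062
Iteration 3: beta = 0.5, y = -1.3062 + 0.5*(-1.3062 - 0.4711) = -2.1948
  grad(y) = 0.8311, v = y - alpha*grad = -2.2621
  prox(v) = soft_thresh(-2.2621, 0.0566) = -2.2054
f(x_3) = 3*(-2.2054)^2 + 14*(-2.2054) + 0.7*|-2.2054| = -14.7405


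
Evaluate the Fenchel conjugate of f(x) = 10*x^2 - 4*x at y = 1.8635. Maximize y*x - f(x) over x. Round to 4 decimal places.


f*(y) = sup_x {y*x - a*x^2 - b*x} = sup_x {(y-b)*x - a*x^2}
FOC: (y - b) - 2a*x = 0 => x* = (y - b)/(2a)
x* = (1.8635 + 4)/(2*10) = 0.2932
f*(1.8635) = (y-b)^2/(4a) = (1.8635 + 4)^2/(4*10)
= 34.3806/40 = 0.8595


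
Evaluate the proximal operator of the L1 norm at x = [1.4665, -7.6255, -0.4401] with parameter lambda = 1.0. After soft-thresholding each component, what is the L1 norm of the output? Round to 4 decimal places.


Soft-thresholding with lambda = 1.0:
prox(1.4665) = sign(1.4665)*max(|1.4665| - 1.0, 0) = 0.4665
prox(-7.6255) = sign(-7.6255)*max(|-7.6255| - 1.0, 0) = -6.6255
prox(-0.4401) = sign(-0.4401)*max(|-0.4401| - 1.0, 0) = 0.0
prox(x) = [0.4665, -6.6255, 0.0]
||prox(x)||_1 = 0.4665 + 6.6255 + 0.0 = 7.092


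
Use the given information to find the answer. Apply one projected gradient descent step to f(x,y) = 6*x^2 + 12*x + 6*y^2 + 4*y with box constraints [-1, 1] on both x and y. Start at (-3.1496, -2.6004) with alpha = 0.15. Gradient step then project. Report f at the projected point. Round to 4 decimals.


Step 1: Compute gradient at (-3.1496, -2.6004).
grad_x = 2*6*-3.1496 + 12 = -25.7952
grad_y = 2*6*-2.6004 + 4 = -27.2048
Step 2: Gradient step.
x_raw = -3.1496 - 0.15*-25.7952 = 0.7197
y_raw = -2.6004 - 0.15*-27.2048 = 1.4803
Step 3: Project onto [-1, 1].
x_proj = clip(0.7197) = 0.7197
y_proj = clip(1.4803) = 1.0
Step 4: Evaluate f.
f(0.7197, 1.0) = 21.7438


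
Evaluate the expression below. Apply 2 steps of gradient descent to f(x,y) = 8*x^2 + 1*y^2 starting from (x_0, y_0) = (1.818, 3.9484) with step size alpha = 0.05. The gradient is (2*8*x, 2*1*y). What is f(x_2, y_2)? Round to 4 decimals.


Gradient descent on f(x,y) = 8*x^2 + 1*y^2.
Starting point: (1.818, 3.9484), alpha = 0.05
Step 1: grad_x = 2*8*1.818 = 29.088, grad_y = 2*1*3.9484 = 7.8968
  x_1 = 1.818 - 0.05*29.088 = 0.3636
  y_1 = 3.9484 - 0.05*7.8968 = 3.5536
Step 2: grad_x = 2*8*0.3636 = 5.8176, grad_y = 2*1*3.5536 = 7.1071
  x_2 = 0.3636 - 0.05*5.8176 = 0.0727
  y_2 = 3.5536 - 0.05*7.1071 = 3.1982
f(0.0727, 3.1982) = 8*0.0727^2 + 1*3.1982^2 = 10.2708


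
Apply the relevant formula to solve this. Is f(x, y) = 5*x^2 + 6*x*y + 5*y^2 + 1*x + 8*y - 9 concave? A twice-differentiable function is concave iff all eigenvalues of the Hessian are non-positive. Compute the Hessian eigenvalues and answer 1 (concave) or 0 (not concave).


The Hessian of f(x,y) = 5*x^2 + 6*x*y + 5*y^2 + 1*x + 8*y - 9 is:
H = [[10, 6], [6, 10]]
Trace = 10 + 10 = 20
Determinant = 10*10 - (6)^2 = 64
Discriminant = (20)^2 - 4*64 = 144.0
Eigenvalues: lambda_1 = 4.0, lambda_2 = 16.0
The function is not concave.

0


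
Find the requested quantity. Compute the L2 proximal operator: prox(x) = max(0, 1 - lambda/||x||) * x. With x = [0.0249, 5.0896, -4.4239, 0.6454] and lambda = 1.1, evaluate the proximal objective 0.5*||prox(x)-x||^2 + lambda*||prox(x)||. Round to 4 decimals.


Step 1: Compute ||x||.
||x|| = 6.7744
Step 2: Compute scaling factor.
scale = max(0, 1 - 1.1/6.7744) = 0.8376
Step 3: prox(x) = [0.0209, 4.2632, -3.7056, 0.5406]
||prox(x)|| = 5.6744
Step 4: Proximal objective.
0.5*||prox-x||^2 = 0.605
lambda*||prox|| = 6.2418
Total = 6.8468


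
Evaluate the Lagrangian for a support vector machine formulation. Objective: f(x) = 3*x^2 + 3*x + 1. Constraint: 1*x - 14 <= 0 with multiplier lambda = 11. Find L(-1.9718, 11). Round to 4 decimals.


Step 1: Evaluate f(x).
f(-1.9718) = 3*(-1.9718)^2 + 3*(-1.9718) + 1 = 6.7486
Step 2: Evaluate g(x).
g(-1.9718) = 1*-1.9718 - 14 = -15.9718
Step 3: Compute Lagrangian.
L = 6.7486 + 11*-15.9718 = -168.9412


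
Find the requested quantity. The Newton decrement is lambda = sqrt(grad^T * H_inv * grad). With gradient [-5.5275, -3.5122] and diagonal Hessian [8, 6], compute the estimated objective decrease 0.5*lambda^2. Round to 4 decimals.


Step 1: H is diagonal, so H^(-1) * g = [-0.6909, -0.5854].
Step 2: g^T H^(-1) g = sum_i g_i^2 / H_ii
  = (-5.5275)^2/8 + (-3.5122)^2/6
  = 3.8192 + 2.0559 = 5.8751
Step 3: Objective decrease = 0.5 * g^T H^(-1) g = 2.9375


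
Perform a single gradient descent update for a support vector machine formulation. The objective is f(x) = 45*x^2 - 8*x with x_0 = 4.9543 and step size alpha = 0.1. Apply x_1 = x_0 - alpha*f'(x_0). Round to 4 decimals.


We compute the gradient at x_0 and apply the update.
f'(x) = 90*x - 8
f'(4.9543) = 90*4.9543 - 8 = 437.887
x_1 = 4.9543 - 0.1*437.887 = -38.8344


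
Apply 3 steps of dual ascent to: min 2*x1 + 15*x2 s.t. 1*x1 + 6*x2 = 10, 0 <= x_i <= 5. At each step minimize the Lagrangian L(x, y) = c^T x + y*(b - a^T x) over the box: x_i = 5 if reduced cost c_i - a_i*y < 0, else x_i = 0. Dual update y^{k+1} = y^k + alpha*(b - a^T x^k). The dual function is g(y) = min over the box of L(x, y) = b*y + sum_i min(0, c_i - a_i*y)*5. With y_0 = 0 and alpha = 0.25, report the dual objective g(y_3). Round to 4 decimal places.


Dual ascent for LP: min 2*x1 + 15*x2, 1*x1 + 6*x2 = 10, 0 <= x_i <= 5
Step 1: y^k = 0.0, reduced costs: (2.0, 15.0)
  x^k = (0.0, 0.0), subgradient = b - a^T x = 10.0
  y^{k+1} = 0.0 + 0.25*10.0 = 2.5
Step 2: y^k = 2.5, reduced costs: (-0.5, 0.0)
  x^k = (5.0, 0.0), subgradient = b - a^T x = 5.0
  y^{k+1} = 2.5 + 0.25*5.0 = 3.75
Step 3: y^k = 3.75, reduced costs: (-1.75, -7.5)
  x^k = (5.0, 5.0), subgradient = b - a^T x = -25.0
  y^{k+1} = 3.75 + 0.25*-25.0 = -2.5
Dual objective at y_3 = -2.5: reduced costs (4.5, 30.0), box minimizer x = (0.0, 0.0)
g(y_3) = b*y + (c1 - a1*y)*x1 + (c2 - a2*y)*x2 = 10*(-2.5) + 4.5*0.0 + 30.0*0.0 = -25.0 + 0.0 + 0.0 = -25.0


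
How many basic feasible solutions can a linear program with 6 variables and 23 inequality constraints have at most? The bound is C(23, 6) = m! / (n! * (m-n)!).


Each vertex corresponds to some choice of n active constraints out of m, so the number of vertices is at most C(m, n) = m! / (n!(m-n)!).
m = 23, n = 6
Numerator: 23 * 22 * 21 * 20 * 19 * 18
Denominator: 6! = 720
C(23, 6) = 100947


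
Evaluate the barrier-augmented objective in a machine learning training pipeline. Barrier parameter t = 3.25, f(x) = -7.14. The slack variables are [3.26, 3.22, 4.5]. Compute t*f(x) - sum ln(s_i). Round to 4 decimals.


Step 1: Compute log-barrier.
ln values: [1.1817, 1.1694, 1.5041]
phi = -(1.1817 + 1.1694 + 1.5041) = -3.8552
Step 2: Compute augmented objective.
t*f(x) = 3.25*-7.14 = -23.205
Total = -23.205 - 3.8552 = -27.0602


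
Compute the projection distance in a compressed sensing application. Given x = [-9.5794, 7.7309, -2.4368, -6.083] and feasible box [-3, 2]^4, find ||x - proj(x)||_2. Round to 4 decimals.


Project each component onto [-3, 2].
clip(-9.5794) = -3.0, clip(7.7309) = 2.0, clip(-2.4368) = -2.4368, clip(-6.083) = -3.0
Projection = [-3.0, 2.0, -2.4368, -3.0]
Squared diffs: [43.2885, 32.8432, 0.0, 9.5049]
Distance = sqrt(85.6366) = 9.254


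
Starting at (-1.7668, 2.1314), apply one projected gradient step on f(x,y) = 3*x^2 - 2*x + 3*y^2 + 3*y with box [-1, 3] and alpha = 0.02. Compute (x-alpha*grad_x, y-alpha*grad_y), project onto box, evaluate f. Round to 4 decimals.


Step 1: Compute gradient at (-1.7668, 2.1314).
grad_x = 2*3*-1.7668 - 2 = -12.6008
grad_y = 2*3*2.1314 + 3 = 15.7884
Step 2: Gradient step.
x_raw = -1.7668 - 0.02*-12.6008 = -1.5148
y_raw = 2.1314 - 0.02*15.7884 = 1.8156
Step 3: Project onto [-1, 3].
x_proj = clip(-1.5148) = -1.0
y_proj = clip(1.8156) = 1.8156
Step 4: Evaluate f.
f(-1.0, 1.8156) = 20.3365


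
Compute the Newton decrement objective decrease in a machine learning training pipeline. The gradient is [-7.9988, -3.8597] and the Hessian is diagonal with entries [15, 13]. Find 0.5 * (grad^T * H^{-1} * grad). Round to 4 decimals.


Step 1: H is diagonal, so H^(-1) * g = [-0.5333, -0.2969].
Step 2: g^T H^(-1) g = sum_i g_i^2 / H_ii
  = (-7.9988)^2/15 + (-3.8597)^2/13
  = 4.2654 + 1.1459 = 5.4113
Step 3: Objective decrease = 0.5 * g^T H^(-1) g = 2.7057


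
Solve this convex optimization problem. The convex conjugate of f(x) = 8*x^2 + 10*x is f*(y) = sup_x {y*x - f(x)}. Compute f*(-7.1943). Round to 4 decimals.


f*(y) = sup_x {y*x - a*x^2 - b*x} = sup_x {(y-b)*x - a*x^2}
FOC: (y - b) - 2a*x = 0 => x* = (y - b)/(2a)
x* = (-7.1943 - 10)/(2*8) = -1.0746
f*(-7.1943) = (y-b)^2/(4a) = (-7.1943 - 10)^2/(4*8)
= 295.644/32 = 9.2389


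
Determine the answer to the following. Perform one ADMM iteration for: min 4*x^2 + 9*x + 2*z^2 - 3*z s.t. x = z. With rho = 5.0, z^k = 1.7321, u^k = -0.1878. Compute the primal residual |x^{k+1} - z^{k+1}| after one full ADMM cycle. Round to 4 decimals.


ADMM iteration with rho = 5.0, z^k = 1.7321, u^k = -0.1878
Step 1: x-update.
Minimize 4*x^2 + 9*x + (5.0/2)*(x - 1.7321 - 0.1878)^2
FOC: (2*4 + 5.0)*x = -9 + 5.0*(1.7321 + 0.1878)
x^{k+1} = 0.0461
Step 2: z-update.
Minimize 2*z^2 - 3*z + (5.0/2)*(0.0461 - z - 0.1878)^2
FOC: (2*2 + 5.0)*z = 3 + 5.0*(0.0461 - 0.1878)
z^{k+1} = 0.2546
Step 3: u-update.
u^{k+1} = -0.1878 + 0.0461 - 0.2546 = -0.3963
Step 4: Primal residual = |0.0461 - 0.2546| = 0.2085


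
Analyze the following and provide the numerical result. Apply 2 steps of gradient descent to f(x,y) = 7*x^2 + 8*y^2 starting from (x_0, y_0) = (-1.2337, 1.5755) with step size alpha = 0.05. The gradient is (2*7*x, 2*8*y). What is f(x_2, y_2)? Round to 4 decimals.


Gradient descent on f(x,y) = 7*x^2 + 8*y^2.
Starting point: (-1.2337, 1.5755), alpha = 0.05
Step 1: grad_x = 2*7*-1.2337 = -17.2718, grad_y = 2*8*1.5755 = 25.208
  x_1 = -1.2337 - 0.05*-17.2718 = -0.3701
  y_1 = 1.5755 - 0.05*25.208 = 0.3151
Step 2: grad_x = 2*7*-0.3701 = -5.1815, grad_y = 2*8*0.3151 = 5.0416
  x_2 = -0.3701 - 0.05*-5.1815 = -0.111
  y_2 = 0.3151 - 0.05*5.0416 = 0.063
f(-0.111, 0.063) = 7*(-0.111)^2 + 8*0.063^2 = 0.1181


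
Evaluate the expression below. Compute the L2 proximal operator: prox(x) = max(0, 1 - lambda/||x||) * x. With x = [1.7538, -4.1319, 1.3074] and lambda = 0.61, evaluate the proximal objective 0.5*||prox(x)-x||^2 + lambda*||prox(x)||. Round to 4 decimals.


Step 1: Compute ||x||.
||x|| = 4.6752
Step 2: Compute scaling factor.
scale = max(0, 1 - 0.61/4.6752) = 0.8695
Step 3: prox(x) = [1.525, -3.5928, 1.1368]
||prox(x)|| = 4.0652
Step 4: Proximal objective.
0.5*||prox-x||^2 = 0.1861
lambda*||prox|| = 2.4798
Total = 2.6658


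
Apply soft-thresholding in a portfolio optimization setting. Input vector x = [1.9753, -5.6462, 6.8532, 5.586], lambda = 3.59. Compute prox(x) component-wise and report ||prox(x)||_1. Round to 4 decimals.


Soft-thresholding with lambda = 3.59:
prox(1.9753) = sign(1.9753)*max(|1.9753| - 3.59, 0) = 0.0
prox(-5.6462) = sign(-5.6462)*max(|-5.6462| - 3.59, 0) = -2.0562
prox(6.8532) = sign(6.8532)*max(|6.8532| - 3.59, 0) = 3.2632
prox(5.586) = sign(5.586)*max(|5.586| - 3.59, 0) = 1.996
prox(x) = [0.0, -2.0562, 3.2632, 1.996]
||prox(x)||_1 = 0.0 + 2.0562 + 3.2632 + 1.996 = 7.3154


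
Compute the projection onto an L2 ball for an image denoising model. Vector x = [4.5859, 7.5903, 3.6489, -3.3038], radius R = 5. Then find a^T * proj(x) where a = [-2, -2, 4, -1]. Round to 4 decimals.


Step 1: Compute ||x|| (intermediates to 6 decimals).
||x|| = sqrt(4.5859^2 + 7.5903^2 + 3.6489^2 + (-3.3038)^2) = 10.142618
Step 2: Project.
Since ||x|| > R, scale = R/||x|| = 5/10.142618 = 0.492969, proj(x) = scale * x
proj(x) = [2.260707, 3.741783, 1.798795, -1.628671]
Step 3: Dot product.
a^T * proj(x) = -2*2.260707 - 2*3.741783 + 4*1.798795 - 1*(-1.628671) = -3.1811


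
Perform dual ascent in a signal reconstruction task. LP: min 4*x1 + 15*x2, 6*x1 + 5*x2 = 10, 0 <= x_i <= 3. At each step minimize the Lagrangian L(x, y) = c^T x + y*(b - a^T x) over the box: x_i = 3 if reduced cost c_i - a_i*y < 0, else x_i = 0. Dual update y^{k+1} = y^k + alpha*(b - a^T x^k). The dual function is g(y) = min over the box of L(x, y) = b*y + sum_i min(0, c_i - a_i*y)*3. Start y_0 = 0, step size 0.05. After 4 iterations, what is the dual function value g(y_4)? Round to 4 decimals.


Dual ascent for LP: min 4*x1 + 15*x2, 6*x1 + 5*x2 = 10, 0 <= x_i <= 3
Step 1: y^k = 0.0, reduced costs: (4.0, 15.0)
  x^k = (0.0, 0.0), subgradient = b - a^T x = 10.0
  y^{k+1} = 0.0 + 0.05*10.0 = 0.5
Step 2: y^k = 0.5, reduced costs: (1.0, 12.5)
  x^k = (0.0, 0.0), subgradient = b - a^T x = 10.0
  y^{k+1} = 0.5 + 0.05*10.0 = 1.0
Step 3: y^k = 1.0, reduced costs: (-2.0, 10.0)
  x^k = (3.0, 0.0), subgradient = b - a^T x = -8.0
  y^{k+1} = 1.0 + 0.05*-8.0 = 0.6
Step 4: y^k = 0.6, reduced costs: (0.4, 12.0)
  x^k = (0.0, 0.0), subgradient = b - a^T x = 10.0
  y^{k+1} = 0.6 + 0.05*10.0 = 1.1
Dual objective at y_4 = 1.1: reduced costs (-2.6, 9.5), box minimizer x = (3.0, 0.0)
g(y_4) = b*y + (c1 - a1*y)*x1 + (c2 - a2*y)*x2 = 10*1.1 + (-2.6)*3.0 + 9.5*0.0 = 11.0 - 7.8 + 0.0 = 3.2


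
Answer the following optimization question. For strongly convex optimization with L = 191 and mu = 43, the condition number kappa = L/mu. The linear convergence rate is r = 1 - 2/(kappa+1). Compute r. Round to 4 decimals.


Step 1: Compute the condition number.
kappa = L/mu = 191/43 = 4.4419
Step 2: Compute the convergence rate.
r = 1 - 2/(kappa + 1) = 1 - 2*mu/(L + mu) = (L - mu)/(L + mu) = 148/234 = 0.6325


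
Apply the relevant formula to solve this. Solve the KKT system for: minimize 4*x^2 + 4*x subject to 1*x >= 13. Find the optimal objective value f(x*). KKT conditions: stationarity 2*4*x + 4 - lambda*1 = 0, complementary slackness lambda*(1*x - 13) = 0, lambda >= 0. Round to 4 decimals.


Step 1: Try lambda = 0 (constraint inactive).
x_unc = -4/(2*4) = -0.5
Check: 1*-0.5 = -0.5 < 13 -- violated!
Step 2: Constraint must be active: 1*x = 13
x* = 13/1 = 13.0
lambda = (2*4*13.0 + 4)/1 = 108.0
Step 3: Compute optimal value.
f(x*) = 4*13.0^2 + 4*13.0 = 728.0


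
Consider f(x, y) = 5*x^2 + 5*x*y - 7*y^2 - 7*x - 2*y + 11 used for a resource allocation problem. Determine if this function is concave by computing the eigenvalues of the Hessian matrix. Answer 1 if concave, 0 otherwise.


The Hessian of f(x,y) = 5*x^2 + 5*x*y - 7*y^2 - 7*x - 2*y + 11 is:
H = [[10, 5], [5, -14]]
Trace = 10 - 14 = -4
Determinant = 10*-14 - (5)^2 = -165
Discriminant = (-4)^2 - 4*-165 = 676.0
Eigenvalues: lambda_1 = -15.0, lambda_2 = 11.0
The function is not concave.

0


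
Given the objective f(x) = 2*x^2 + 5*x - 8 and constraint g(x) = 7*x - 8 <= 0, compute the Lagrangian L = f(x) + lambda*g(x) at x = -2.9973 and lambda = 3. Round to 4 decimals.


Step 1: Evaluate f(x).
f(-2.9973) = 2*(-2.9973)^2 + 5*(-2.9973) - 8 = -5.0189
Step 2: Evaluate g(x).
g(-2.9973) = 7*-2.9973 - 8 = -28.9811
Step 3: Compute Lagrangian.
L = -5.0189 + 3*-28.9811 = -91.9622


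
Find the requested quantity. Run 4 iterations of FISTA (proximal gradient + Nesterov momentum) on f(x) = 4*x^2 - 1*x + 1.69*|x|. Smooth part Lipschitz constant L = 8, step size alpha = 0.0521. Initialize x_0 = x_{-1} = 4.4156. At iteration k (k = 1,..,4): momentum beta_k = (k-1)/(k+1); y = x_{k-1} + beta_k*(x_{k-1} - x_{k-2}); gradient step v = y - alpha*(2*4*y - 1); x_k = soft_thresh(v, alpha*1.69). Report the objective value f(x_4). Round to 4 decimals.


FISTA on f(x) = 4*x^2 - 1*x + 1.69*|x|
L = 8, alpha = 0.0521
Iteration 1: beta = 0.0, y = 4.4156 + 0.0*(4.4156 - 4.4156) = 4.4156
  grad(y) = 34.3248, v = y - alpha*grad = 2.6273
  prox(v) = soft_thresh(2.6273, 0.088) = 2.5392
Iteration 2: beta = 0.3333, y = 2.5392 + 0.3333*(2.5392 - 4.4156) = 1.9138
  grad(y) = 14.3102, v = y - alpha*grad = 1.1682
  prox(v) = soft_thresh(1.1682, 0.088) = 1.0802
Iteration 3: beta = 0.5, y = 1.0802 + 0.5*(1.0802 - 2.5392) = 0.3506
  grad(y) = 1.805, v = y - alpha*grad = 0.2566
  prox(v) = soft_thresh(0.2566, 0.088) = 0.1685
Iteration 4: beta = 0.6, y = 0.1685 + 0.6*(0.1685 - 1.0802) = -0.3784
  grad(y) = -4.0275, v = y - alpha*grad = -0.1686
  prox(v) = soft_thresh(-0.1686, 0.088) = -0.0806
f(x_4) = 4*(-0.0806)^2 - 1*(-0.0806) + 1.69*|-0.0806| = 0.2426


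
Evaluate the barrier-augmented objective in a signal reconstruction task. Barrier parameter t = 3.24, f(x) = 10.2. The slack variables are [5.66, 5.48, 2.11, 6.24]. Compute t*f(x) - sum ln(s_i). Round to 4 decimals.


Step 1: Compute log-barrier.
ln values: [1.7334, 1.7011, 0.7467, 1.831]
phi = -(1.7334 + 1.7011 + 0.7467 + 1.831) = -6.0122
Step 2: Compute augmented objective.
t*f(x) = 3.24*10.2 = 33.048
Total = 33.048 - 6.0122 = 27.0358


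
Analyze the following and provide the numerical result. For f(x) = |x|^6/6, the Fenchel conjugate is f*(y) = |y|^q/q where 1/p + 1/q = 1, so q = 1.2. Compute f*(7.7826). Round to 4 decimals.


The conjugate exponent q satisfies 1/p + 1/q = 1.
p = 6, so q = 6/(6 - 1) = 1.2
|y|^q = 7.7826^1.2 = 11.7314
f*(7.7826) = 11.7314 / 1.2 = 9.7762


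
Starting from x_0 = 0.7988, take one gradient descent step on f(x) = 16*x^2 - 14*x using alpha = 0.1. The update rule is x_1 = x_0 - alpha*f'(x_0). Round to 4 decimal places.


We compute the gradient at x_0 and apply the update.
f'(x) = 32*x - 14
f'(0.7988) = 32*0.7988 - 14 = 11.5616
x_1 = 0.7988 - 0.1*11.5616 = -0.3574


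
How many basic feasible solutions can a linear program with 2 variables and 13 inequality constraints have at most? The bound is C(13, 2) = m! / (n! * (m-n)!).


Each vertex corresponds to some choice of n active constraints out of m, so the number of vertices is at most C(m, n) = m! / (n!(m-n)!).
m = 13, n = 2
Numerator: 13 * 12
Denominator: 2! = 2
C(13, 2) = 78


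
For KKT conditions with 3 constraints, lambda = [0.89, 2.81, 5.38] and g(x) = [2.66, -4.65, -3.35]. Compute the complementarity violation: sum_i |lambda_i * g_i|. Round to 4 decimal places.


KKT complementary slackness check:
lambda_1 * g_1 = 0.89 * 2.66 = 2.3674
lambda_2 * g_2 = 2.81 * -4.65 = -13.0665
lambda_3 * g_3 = 5.38 * -3.35 = -18.023
Total violation = 2.3674 + 13.0665 + 18.023 = 33.4569


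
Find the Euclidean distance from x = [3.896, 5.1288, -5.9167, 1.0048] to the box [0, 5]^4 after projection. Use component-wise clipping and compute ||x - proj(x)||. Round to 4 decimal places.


Project each component onto [0, 5].
clip(3.896) = 3.896, clip(5.1288) = 5.0, clip(-5.9167) = 0.0, clip(1.0048) = 1.0048
Projection = [3.896, 5.0, 0.0, 1.0048]
Squared diffs: [0.0, 0.0166, 35.0073, 0.0]
Distance = sqrt(35.0239) = 5.9181


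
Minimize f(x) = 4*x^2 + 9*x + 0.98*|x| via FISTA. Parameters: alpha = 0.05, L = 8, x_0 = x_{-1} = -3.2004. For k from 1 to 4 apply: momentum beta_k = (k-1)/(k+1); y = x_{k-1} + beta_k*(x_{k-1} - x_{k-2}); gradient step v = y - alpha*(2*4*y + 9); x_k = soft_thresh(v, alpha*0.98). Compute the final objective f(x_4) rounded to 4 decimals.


FISTA on f(x) = 4*x^2 + 9*x + 0.98*|x|
L = 8, alpha = 0.05
Iteration 1: beta = 0.0, y = -3.2004 + 0.0*(-3.2004 + 3.2004) = -3.2004
  grad(y) = -16.6032, v = y - alpha*grad = -2.3702
  prox(v) = soft_thresh(-2.3702, 0.049) = -2.3212
Iteration 2: beta = 0.3333, y = -2.3212 + 0.3333*(-2.3212 + 3.2004) = -2.0282
  grad(y) = -7.2255, v = y - alpha*grad = -1.6669
  prox(v) = soft_thresh(-1.6669, 0.049) = -1.6179
Iteration 3: beta = 0.5, y = -1.6179 + 0.5*(-1.6179 + 2.3212) = -1.2662
  grad(y) = -1.13, v = y - alpha*grad = -1.2097
  prox(v) = soft_thresh(-1.2097, 0.049) = -1.1607
Iteration 4: beta = 0.6, y = -1.1607 + 0.6*(-1.1607 + 1.6179) = -0.8865
  grad(y) = 1.9084, v = y - alpha*grad = -0.9819
  prox(v) = soft_thresh(-0.9819, 0.049) = -0.9329
f(x_4) = 4*(-0.9329)^2 + 9*(-0.9329) + 0.98*|-0.9329| = -4.0006


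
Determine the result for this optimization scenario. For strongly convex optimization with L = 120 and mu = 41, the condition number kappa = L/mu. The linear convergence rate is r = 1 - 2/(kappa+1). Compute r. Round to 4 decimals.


Step 1: Compute the condition number.
kappa = L/mu = 120/41 = 2.9268
Step 2: Compute the convergence rate.
r = 1 - 2/(kappa + 1) = 1 - 2*mu/(L + mu) = (L - mu)/(L + mu) = 79/161 = 0.4907


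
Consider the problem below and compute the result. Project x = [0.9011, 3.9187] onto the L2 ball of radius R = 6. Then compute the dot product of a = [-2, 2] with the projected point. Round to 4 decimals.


Step 1: Compute ||x|| (intermediates to 6 decimals).
||x|| = sqrt(0.9011^2 + 3.9187^2) = 4.020969
Step 2: Project.
Since ||x|| <= R, proj = x (no scaling needed).
proj(x) = [0.9011, 3.9187]
Step 3: Dot product.
a^T * proj(x) = -2*0.9011 + 2*3.9187 = 6.0352


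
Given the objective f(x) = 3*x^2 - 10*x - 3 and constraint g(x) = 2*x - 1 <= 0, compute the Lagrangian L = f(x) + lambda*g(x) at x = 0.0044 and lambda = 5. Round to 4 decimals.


Step 1: Evaluate f(x).
f(0.0044) = 3*0.0044^2 - 10*0.0044 - 3 = -3.0439
Step 2: Evaluate g(x).
g(0.0044) = 2*0.0044 - 1 = -0.9912
Step 3: Compute Lagrangian.
L = -3.0439 + 5*-0.9912 = -7.9999


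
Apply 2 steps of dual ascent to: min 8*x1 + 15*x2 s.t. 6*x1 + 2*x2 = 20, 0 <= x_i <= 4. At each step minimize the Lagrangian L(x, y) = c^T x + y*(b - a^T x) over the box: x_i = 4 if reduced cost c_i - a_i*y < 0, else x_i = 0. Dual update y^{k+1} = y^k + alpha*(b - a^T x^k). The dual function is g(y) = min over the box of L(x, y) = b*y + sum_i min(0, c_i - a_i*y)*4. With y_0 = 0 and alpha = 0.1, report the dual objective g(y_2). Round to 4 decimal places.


Dual ascent for LP: min 8*x1 + 15*x2, 6*x1 + 2*x2 = 20, 0 <= x_i <= 4
Step 1: y^k = 0.0, reduced costs: (8.0, 15.0)
  x^k = (0.0, 0.0), subgradient = b - a^T x = 20.0
  y^{k+1} = 0.0 + 0.1*20.0 = 2.0
Step 2: y^k = 2.0, reduced costs: (-4.0, 11.0)
  x^k = (4.0, 0.0), subgradient = b - a^T x = -4.0
  y^{k+1} = 2.0 + 0.1*-4.0 = 1.6
Dual objective at y_2 = 1.6: reduced costs (-1.6, 11.8), box minimizer x = (4.0, 0.0)
g(y_2) = b*y + (c1 - a1*y)*x1 + (c2 - a2*y)*x2 = 20*1.6 + (-1.6)*4.0 + 11.8*0.0 = 32.0 - 6.4 + 0.0 = 25.6


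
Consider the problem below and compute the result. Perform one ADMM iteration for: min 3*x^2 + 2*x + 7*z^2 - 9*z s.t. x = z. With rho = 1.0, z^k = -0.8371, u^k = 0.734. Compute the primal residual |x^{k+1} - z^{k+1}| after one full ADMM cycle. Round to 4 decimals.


ADMM iteration with rho = 1.0, z^k = -0.8371, u^k = 0.734
Step 1: x-update.
Minimize 3*x^2 + 2*x + (1.0/2)*(x + 0.8371 + 0.734)^2
FOC: (2*3 + 1.0)*x = -2 + 1.0*(-0.8371 - 0.734)
x^{k+1} = -0.5102
Step 2: z-update.
Minimize 7*z^2 - 9*z + (1.0/2)*(-0.5102 - z + 0.734)^2
FOC: (2*7 + 1.0)*z = 9 + 1.0*(-0.5102 + 0.734)
z^{k+1} = 0.6149
Step 3: u-update.
u^{k+1} = 0.734 - 0.5102 - 0.6149 = -0.3911
Step 4: Primal residual = |-0.5102 - 0.6149| = 1.1251


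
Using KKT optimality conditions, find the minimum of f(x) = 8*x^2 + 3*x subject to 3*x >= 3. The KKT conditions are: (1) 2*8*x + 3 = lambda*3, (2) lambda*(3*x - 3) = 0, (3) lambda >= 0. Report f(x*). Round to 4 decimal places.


Step 1: Try lambda = 0 (constraint inactive).
x_unc = -3/(2*8) = -0.1875
Check: 3*-0.1875 = -0.5625 < 3 -- violated!
Step 2: Constraint must be active: 3*x = 3
x* = 3/3 = 1.0
lambda = (2*8*1.0 + 3)/3 = 6.3333
Step 3: Compute optimal value.
f(x*) = 8*1.0^2 + 3*1.0 = 11.0


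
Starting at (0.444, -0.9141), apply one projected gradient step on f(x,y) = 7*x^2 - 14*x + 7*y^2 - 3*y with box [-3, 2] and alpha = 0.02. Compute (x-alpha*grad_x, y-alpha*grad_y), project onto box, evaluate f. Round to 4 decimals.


Step 1: Compute gradient at (0.444, -0.9141).
grad_x = 2*7*0.444 - 14 = -7.784
grad_y = 2*7*-0.9141 - 3 = -15.7974
Step 2: Gradient step.
x_raw = 0.444 - 0.02*-7.784 = 0.5997
y_raw = -0.9141 - 0.02*-15.7974 = -0.5982
Step 3: Project onto [-3, 2].
x_proj = clip(0.5997) = 0.5997
y_proj = clip(-0.5982) = -0.5982
Step 4: Evaluate f.
f(0.5997, -0.5982) = -1.5793


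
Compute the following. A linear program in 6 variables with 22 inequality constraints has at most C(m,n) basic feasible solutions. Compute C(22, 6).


Each vertex corresponds to some choice of n active constraints out of m, so the number of vertices is at most C(m, n) = m! / (n!(m-n)!).
m = 22, n = 6
Numerator: 22 * 21 * 20 * 19 * 18 * 17
Denominator: 6! = 720
C(22, 6) = 74613


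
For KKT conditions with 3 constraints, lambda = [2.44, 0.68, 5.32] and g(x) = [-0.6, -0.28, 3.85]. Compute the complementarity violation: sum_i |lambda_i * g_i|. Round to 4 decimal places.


KKT complementary slackness check:
lambda_1 * g_1 = 2.44 * -0.6 = -1.464
lambda_2 * g_2 = 0.68 * -0.28 = -0.1904
lambda_3 * g_3 = 5.32 * 3.85 = 20.482
Total violation = 1.464 + 0.1904 + 20.482 = 22.1364


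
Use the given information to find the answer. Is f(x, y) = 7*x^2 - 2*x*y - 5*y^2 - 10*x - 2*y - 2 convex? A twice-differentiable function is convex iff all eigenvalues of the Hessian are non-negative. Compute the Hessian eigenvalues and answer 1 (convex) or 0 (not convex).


The Hessian of f(x,y) = 7*x^2 - 2*x*y - 5*y^2 - 10*x - 2*y - 2 is:
H = [[14, -2], [-2, -10]]
Trace = 14 - 10 = 4
Determinant = 14*-10 - (-2)^2 = -144
Discriminant = (4)^2 - 4*-144 = 592.0
Eigenvalues: lambda_1 = -10.1655, lambda_2 = 14.1655
The function is not convex.

0


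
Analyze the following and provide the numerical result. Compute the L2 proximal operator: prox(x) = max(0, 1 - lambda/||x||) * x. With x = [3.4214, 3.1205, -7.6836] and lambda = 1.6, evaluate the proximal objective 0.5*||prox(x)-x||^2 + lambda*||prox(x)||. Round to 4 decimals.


Step 1: Compute ||x||.
||x|| = 8.9711
Step 2: Compute scaling factor.
scale = max(0, 1 - 1.6/8.9711) = 0.8217
Step 3: prox(x) = [2.8112, 2.564, -6.3132]
||prox(x)|| = 7.3711
Step 4: Proximal objective.
0.5*||prox-x||^2 = 1.28
lambda*||prox|| = 11.7938
Total = 13.0738


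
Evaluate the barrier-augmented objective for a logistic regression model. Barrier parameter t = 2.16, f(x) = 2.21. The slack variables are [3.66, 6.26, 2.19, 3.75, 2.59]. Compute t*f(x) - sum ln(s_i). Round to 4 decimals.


Step 1: Compute log-barrier.
ln values: [1.2975, 1.8342, 0.7839, 1.3218, 0.9517]
phi = -(1.2975 + 1.8342 + 0.7839 + 1.3218 + 0.9517) = -6.189
Step 2: Compute augmented objective.
t*f(x) = 2.16*2.21 = 4.7736
Total = 4.7736 - 6.189 = -1.4154


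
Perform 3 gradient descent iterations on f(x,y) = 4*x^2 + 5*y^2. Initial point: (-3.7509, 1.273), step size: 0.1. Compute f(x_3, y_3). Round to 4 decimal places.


Gradient descent on f(x,y) = 4*x^2 + 5*y^2.
Starting point: (-3.7509, 1.273), alpha = 0.1
Step 1: grad_x = 2*4*-3.7509 = -30.0072, grad_y = 2*5*1.273 = 12.73
  x_1 = -3.7509 - 0.1*-30.0072 = -0.7502
  y_1 = 1.273 - 0.1*12.73 = 0.0
Step 2: grad_x = 2*4*-0.7502 = -6.0014, grad_y = 2*5*0.0 = 0.0
  x_2 = -0.7502 - 0.1*-6.0014 = -0.15
  y_2 = 0.0 - 0.1*0.0 = 0.0
Step 3: grad_x = 2*4*-0.15 = -1.2003, grad_y = 2*5*0.0 = 0.0
  x_3 = -0.15 - 0.1*-1.2003 = -0.03
  y_3 = 0.0 - 0.1*0.0 = 0.0
f(-0.03, 0.0) = 4*(-0.03)^2 + 5*0.0^2 = 0.0036
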